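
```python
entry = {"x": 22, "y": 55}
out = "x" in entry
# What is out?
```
Trace:
  entry={'x': 22, 'y': 55}
  entry={'x': 22, 'y': 55}, out=True

Final answer: True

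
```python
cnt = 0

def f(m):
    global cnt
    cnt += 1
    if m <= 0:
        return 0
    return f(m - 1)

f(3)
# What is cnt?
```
Call trace:
f(m=3)
  f(m=2)
    f(m=1)
      f(m=0)
      -> return 0
    -> return 0
  -> return 0
-> return 0

cnt is incremented once per call. f is entered once for each m = 3, 2, 1, 0 (the m <= 0 call returns without recursing), i.e. 3 + 1 calls.
cnt = 4

Final answer: 4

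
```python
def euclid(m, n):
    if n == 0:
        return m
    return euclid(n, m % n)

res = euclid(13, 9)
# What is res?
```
Call trace:
euclid(m=13, n=9)
  euclid(m=9, n=4)
    euclid(m=4, n=1)
      euclid(m=1, n=0)
      -> return 1
    -> return 1
  -> return 1
-> return 1

Final answer: 1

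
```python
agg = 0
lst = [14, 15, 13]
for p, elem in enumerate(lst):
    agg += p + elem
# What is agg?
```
Trace:
  agg=0
  agg=14, p=0, elem=14
  agg=30, p=1, elem=15
  agg=45, p=2, elem=13

Final answer: 45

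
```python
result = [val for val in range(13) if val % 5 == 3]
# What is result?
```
Trace:
  val=0
  val=1
  val=2
  val=3
  val=4
  val=5
  val=6
  val=7
  val=8
  val=9
  val=10
  val=11
  val=12
  result=[3, 8]

Final answer: [3, 8]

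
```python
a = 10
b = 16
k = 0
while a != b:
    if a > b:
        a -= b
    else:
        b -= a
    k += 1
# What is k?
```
Trace:
  a=10
  a=10, b=16
  a=10, b=16, k=0
  a=10, b=6, k=1
  a=4, b=6, k=2
  a=4, b=2, k=3
  a=2, b=2, k=4

Final answer: 4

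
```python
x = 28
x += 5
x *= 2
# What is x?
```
Trace:
  x=28
  x=33
  x=66

Final answer: 66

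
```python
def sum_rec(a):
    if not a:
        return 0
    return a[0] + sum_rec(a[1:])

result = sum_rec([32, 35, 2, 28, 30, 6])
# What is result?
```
Call trace:
sum_rec(a=[32, 35, 2, 28, 30, 6])
  sum_rec(a=[35, 2, 28, 30, 6])
    sum_rec(a=[2, 28, 30, 6])
      sum_rec(a=[28, 30, 6])
        sum_rec(a=[30, 6])
          sum_rec(a=[6])
            sum_rec(a=[])
            -> return 0
          -> return 6
        -> return 36
      -> return 64
    -> return 66
  -> return 101
-> return 133

Final answer: 133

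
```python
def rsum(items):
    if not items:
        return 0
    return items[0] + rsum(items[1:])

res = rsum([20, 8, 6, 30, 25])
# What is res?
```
Call trace:
rsum(items=[20, 8, 6, 30, 25])
  rsum(items=[8, 6, 30, 25])
    rsum(items=[6, 30, 25])
      rsum(items=[30, 25])
        rsum(items=[25])
          rsum(items=[])
          -> return 0
        -> return 25
      -> return 55
    -> return 61
  -> return 69
-> return 89

Final answer: 89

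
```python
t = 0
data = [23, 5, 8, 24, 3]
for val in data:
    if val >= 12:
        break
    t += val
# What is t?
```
Trace:
  t=0
  t=0, val=23

Final answer: 0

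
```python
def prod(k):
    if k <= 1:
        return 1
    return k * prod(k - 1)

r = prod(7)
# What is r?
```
Call trace:
prod(k=7)
  prod(k=6)
    prod(k=5)
      prod(k=4)
        prod(k=3)
          prod(k=2)
            prod(k=1)
            -> return 1
          -> return 2
        -> return 6
      -> return 24
    -> return 120
  -> return 720
-> return 5040

Final answer: 5040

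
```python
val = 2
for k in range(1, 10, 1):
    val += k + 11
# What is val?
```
Trace:
  val=2
  val=14, k=1
  val=27, k=2
  val=41, k=3
  val=56, k=4
  val=72, k=5
  val=89, k=6
  val=107, k=7
  val=126, k=8
  val=146, k=9

Final answer: 146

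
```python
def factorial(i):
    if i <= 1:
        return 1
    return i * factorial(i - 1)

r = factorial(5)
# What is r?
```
Call trace:
factorial(i=5)
  factorial(i=4)
    factorial(i=3)
      factorial(i=2)
        factorial(i=1)
        -> return 1
      -> return 2
    -> return 6
  -> return 24
-> return 120

Final answer: 120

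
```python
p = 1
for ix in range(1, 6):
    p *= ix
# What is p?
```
Trace:
  p=1
  p=1, ix=1
  p=2, ix=2
  p=6, ix=3
  p=24, ix=4
  p=120, ix=5

Final answer: 120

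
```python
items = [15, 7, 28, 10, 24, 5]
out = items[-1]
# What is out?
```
Trace:
  items=[15, 7, 28, 10, 24, 5]
  items=[15, 7, 28, 10, 24, 5], out=5

Final answer: 5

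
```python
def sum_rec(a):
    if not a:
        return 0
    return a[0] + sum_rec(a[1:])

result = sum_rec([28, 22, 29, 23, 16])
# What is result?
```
Call trace:
sum_rec(a=[28, 22, 29, 23, 16])
  sum_rec(a=[22, 29, 23, 16])
    sum_rec(a=[29, 23, 16])
      sum_rec(a=[23, 16])
        sum_rec(a=[16])
          sum_rec(a=[])
          -> return 0
        -> return 16
      -> return 39
    -> return 68
  -> return 90
-> return 118

Final answer: 118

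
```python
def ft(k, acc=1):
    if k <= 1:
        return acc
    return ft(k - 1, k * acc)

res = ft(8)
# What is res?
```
Call trace:
ft(k=8, acc=1)
  ft(k=7, acc=8)
    ft(k=6, acc=56)
      ft(k=5, acc=336)
        ft(k=4, acc=1680)
          ft(k=3, acc=6720)
            ft(k=2, acc=20160)
              ft(k=1, acc=40320)
              -> return 40320
            -> return 40320
          -> return 40320
        -> return 40320
      -> return 40320
    -> return 40320
  -> return 40320
-> return 40320

Final answer: 40320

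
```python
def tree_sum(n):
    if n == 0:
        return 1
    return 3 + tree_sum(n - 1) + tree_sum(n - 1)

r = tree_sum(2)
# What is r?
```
Call trace (a repeated sub-call is expanded the first time; later identical calls just restate its return value):
tree_sum(n=2)
  tree_sum(n=1)
    tree_sum(n=0)
    -> return 1
    tree_sum(n=0)
    -> return 1
  -> return 5
  tree_sum(n=1) -> return 5  (same call as traced above)
-> return 13

Final answer: 13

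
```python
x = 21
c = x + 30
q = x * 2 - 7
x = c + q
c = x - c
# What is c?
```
Trace:
  x=21
  x=21, c=51
  x=21, c=51, q=35
  x=86, c=51, q=35
  x=86, c=35, q=35

Final answer: 35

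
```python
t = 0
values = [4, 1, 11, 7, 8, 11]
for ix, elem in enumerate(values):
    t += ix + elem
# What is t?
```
Trace:
  t=0
  t=4, ix=0, elem=4
  t=6, ix=1, elem=1
  t=19, ix=2, elem=11
  t=29, ix=3, elem=7
  t=41, ix=4, elem=8
  t=57, ix=5, elem=11

Final answer: 57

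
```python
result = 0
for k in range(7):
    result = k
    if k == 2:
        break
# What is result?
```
Trace:
  result=0
  result=0, k=0
  result=1, k=1
  result=2, k=2

Final answer: 2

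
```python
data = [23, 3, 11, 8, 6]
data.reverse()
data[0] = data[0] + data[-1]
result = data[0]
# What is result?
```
Trace:
  data=[23, 3, 11, 8, 6]
  data=[6, 8, 11, 3, 23]
  data=[29, 8, 11, 3, 23]
  data=[29, 8, 11, 3, 23], result=29

Final answer: 29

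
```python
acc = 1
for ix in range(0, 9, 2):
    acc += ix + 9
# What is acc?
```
Trace:
  acc=1
  acc=10, ix=0
  acc=21, ix=2
  acc=34, ix=4
  acc=49, ix=6
  acc=66, ix=8

Final answer: 66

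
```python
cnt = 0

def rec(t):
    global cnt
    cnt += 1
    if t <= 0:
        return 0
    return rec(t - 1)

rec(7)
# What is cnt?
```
Call trace:
rec(t=7)
  rec(t=6)
    rec(t=5)
      rec(t=4)
        rec(t=3)
          rec(t=2)
            rec(t=1)
              rec(t=0)
              -> return 0
            -> return 0
          -> return 0
        -> return 0
      -> return 0
    -> return 0
  -> return 0
-> return 0

cnt is incremented once per call. rec is entered once for each t = 7, 6, 5, 4, 3, 2, 1, 0 (the t <= 0 call returns without recursing), i.e. 7 + 1 calls.
cnt = 8

Final answer: 8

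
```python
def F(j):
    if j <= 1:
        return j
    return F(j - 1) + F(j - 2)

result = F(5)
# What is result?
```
Call trace (a repeated sub-call is expanded the first time; later identical calls just restate its return value):
F(j=5)
  F(j=4)
    F(j=3)
      F(j=2)
        F(j=1)
        -> return 1
        F(j=0)
        -> return 0
      -> return 1
      F(j=1)
      -> return 1
    -> return 2
    F(j=2) -> return 1  (same call as traced above)
  -> return 3
  F(j=3) -> return 2  (same call as traced above)
-> return 5

Final answer: 5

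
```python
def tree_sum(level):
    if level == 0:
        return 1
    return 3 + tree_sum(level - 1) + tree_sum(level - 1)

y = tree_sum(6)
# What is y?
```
Call trace (a repeated sub-call is expanded the first time; later identical calls just restate its return value):
tree_sum(level=6)
  tree_sum(level=5)
    tree_sum(level=4)
      tree_sum(level=3)
        tree_sum(level=2)
          tree_sum(level=1)
            tree_sum(level=0)
            -> return 1
            tree_sum(level=0)
            -> return 1
          -> return 5
          tree_sum(level=1) -> return 5  (same call as traced above)
        -> return 13
        tree_sum(level=2) -> return 13  (same call as traced above)
      -> return 29
      tree_sum(level=3) -> return 29  (same call as traced above)
    -> return 61
    tree_sum(level=4) -> return 61  (same call as traced above)
  -> return 125
  tree_sum(level=5) -> return 125  (same call as traced above)
-> return 253

Final answer: 253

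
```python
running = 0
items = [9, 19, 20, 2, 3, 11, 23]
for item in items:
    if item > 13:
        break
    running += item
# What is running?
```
Trace:
  running=0
  running=9, item=9
  running=9, item=19

Final answer: 9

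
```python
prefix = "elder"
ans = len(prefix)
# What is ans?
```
Trace:
  prefix='elder'
  prefix='elder', ans=5

Final answer: 5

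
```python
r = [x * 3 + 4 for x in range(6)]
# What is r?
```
Trace:
  x=0
  x=1
  x=2
  x=3
  x=4
  x=5
  r=[4, 7, 10, 13, 16, 19]

Final answer: [4, 7, 10, 13, 16, 19]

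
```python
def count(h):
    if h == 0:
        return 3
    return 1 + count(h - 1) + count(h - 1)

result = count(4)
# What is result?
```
Call trace (a repeated sub-call is expanded the first time; later identical calls just restate its return value):
count(h=4)
  count(h=3)
    count(h=2)
      count(h=1)
        count(h=0)
        -> return 3
        count(h=0)
        -> return 3
      -> return 7
      count(h=1) -> return 7  (same call as traced above)
    -> return 15
    count(h=2) -> return 15  (same call as traced above)
  -> return 31
  count(h=3) -> return 31  (same call as traced above)
-> return 63

Final answer: 63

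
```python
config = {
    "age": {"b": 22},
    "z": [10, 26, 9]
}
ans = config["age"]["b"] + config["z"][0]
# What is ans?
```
Trace:
  config={'age': {'b': 22}, 'z': [10, 26, 9]}
  config={'age': {'b': 22}, 'z': [10, 26, 9]}, ans=32

Final answer: 32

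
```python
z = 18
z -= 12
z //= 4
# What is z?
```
Trace:
  z=18
  z=6
  z=1

Final answer: 1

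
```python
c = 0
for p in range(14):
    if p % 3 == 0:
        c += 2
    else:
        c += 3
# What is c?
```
Trace:
  c=0
  c=2, p=0
  c=5, p=1
  c=8, p=2
  c=10, p=3
  c=13, p=4
  c=16, p=5
  c=18, p=6
  c=21, p=7
  c=24, p=8
  c=26, p=9
  c=29, p=10
  c=32, p=11
  c=34, p=12
  c=37, p=13

Final answer: 37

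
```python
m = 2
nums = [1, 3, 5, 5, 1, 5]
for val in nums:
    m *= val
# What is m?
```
Trace:
  m=2
  m=2, val=1
  m=6, val=3
  m=30, val=5
  m=150, val=5
  m=150, val=1
  m=750, val=5

Final answer: 750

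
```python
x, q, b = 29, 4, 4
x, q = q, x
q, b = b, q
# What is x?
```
Trace:
  x=29, q=4, b=4
  x=4, q=29, b=4
  x=4, q=4, b=29

Final answer: 4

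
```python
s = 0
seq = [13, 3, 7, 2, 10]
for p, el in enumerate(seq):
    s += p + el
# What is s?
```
Trace:
  s=0
  s=13, p=0, el=13
  s=17, p=1, el=3
  s=26, p=2, el=7
  s=31, p=3, el=2
  s=45, p=4, el=10

Final answer: 45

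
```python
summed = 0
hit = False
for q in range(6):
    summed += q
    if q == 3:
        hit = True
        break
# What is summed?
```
Trace:
  summed=0
  summed=0, hit=False
  summed=0, hit=False, q=0
  summed=1, hit=False, q=1
  summed=3, hit=False, q=2
  summed=6, hit=True, q=3

Final answer: 6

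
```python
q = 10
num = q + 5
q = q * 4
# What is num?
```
Trace:
  q=10
  q=10, num=15
  q=40, num=15

Final answer: 15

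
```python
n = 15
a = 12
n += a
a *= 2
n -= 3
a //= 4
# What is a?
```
Trace:
  n=15
  n=15, a=12
  n=27, a=12
  n=27, a=24
  n=24, a=24
  n=24, a=6

Final answer: 6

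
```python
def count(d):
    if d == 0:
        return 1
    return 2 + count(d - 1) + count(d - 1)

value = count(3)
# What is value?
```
Call trace (a repeated sub-call is expanded the first time; later identical calls just restate its return value):
count(d=3)
  count(d=2)
    count(d=1)
      count(d=0)
      -> return 1
      count(d=0)
      -> return 1
    -> return 4
    count(d=1) -> return 4  (same call as traced above)
  -> return 10
  count(d=2) -> return 10  (same call as traced above)
-> return 22

Final answer: 22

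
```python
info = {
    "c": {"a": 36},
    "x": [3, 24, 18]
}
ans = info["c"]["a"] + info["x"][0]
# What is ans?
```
Trace:
  info={'c': {'a': 36}, 'x': [3, 24, 18]}
  info={'c': {'a': 36}, 'x': [3, 24, 18]}, ans=39

Final answer: 39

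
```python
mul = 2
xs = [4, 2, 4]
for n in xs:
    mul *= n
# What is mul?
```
Trace:
  mul=2
  mul=8, n=4
  mul=16, n=2
  mul=64, n=4

Final answer: 64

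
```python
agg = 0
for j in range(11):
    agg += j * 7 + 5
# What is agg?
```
Trace:
  agg=0
  agg=5, j=0
  agg=17, j=1
  agg=36, j=2
  agg=62, j=3
  agg=95, j=4
  agg=135, j=5
  agg=182, j=6
  agg=236, j=7
  agg=297, j=8
  agg=365, j=9
  agg=440, j=10

Final answer: 440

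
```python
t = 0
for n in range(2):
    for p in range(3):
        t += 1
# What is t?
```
Trace:
  t=0
  t=1, n=0, p=0
  t=2, n=0, p=1
  t=3, n=0, p=2
  t=4, n=1, p=0
  t=5, n=1, p=1
  t=6, n=1, p=2

Final answer: 6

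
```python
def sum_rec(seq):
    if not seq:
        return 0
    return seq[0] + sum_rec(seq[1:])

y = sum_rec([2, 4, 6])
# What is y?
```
Call trace:
sum_rec(seq=[2, 4, 6])
  sum_rec(seq=[4, 6])
    sum_rec(seq=[6])
      sum_rec(seq=[])
      -> return 0
    -> return 6
  -> return 10
-> return 12

Final answer: 12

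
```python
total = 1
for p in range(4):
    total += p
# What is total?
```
Trace:
  total=1
  total=1, p=0
  total=2, p=1
  total=4, p=2
  total=7, p=3

Final answer: 7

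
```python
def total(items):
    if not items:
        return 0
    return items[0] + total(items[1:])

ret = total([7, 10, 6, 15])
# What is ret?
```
Call trace:
total(items=[7, 10, 6, 15])
  total(items=[10, 6, 15])
    total(items=[6, 15])
      total(items=[15])
        total(items=[])
        -> return 0
      -> return 15
    -> return 21
  -> return 31
-> return 38

Final answer: 38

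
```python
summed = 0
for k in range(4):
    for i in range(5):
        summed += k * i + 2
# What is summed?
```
Trace:
  summed=0
  summed=2, k=0, i=0
  summed=4, k=0, i=1
  summed=6, k=0, i=2
  summed=8, k=0, i=3
  summed=10, k=0, i=4
  summed=12, k=1, i=0
  summed=15, k=1, i=1
  summed=19, k=1, i=2
  summed=24, k=1, i=3
  summed=30, k=1, i=4
  summed=32, k=2, i=0
  summed=36, k=2, i=1
  summed=42, k=2, i=2
  summed=50, k=2, i=3
  summed=60, k=2, i=4
  summed=62, k=3, i=0
  summed=67, k=3, i=1
  summed=75, k=3, i=2
  summed=86, k=3, i=3
  summed=100, k=3, i=4

Final answer: 100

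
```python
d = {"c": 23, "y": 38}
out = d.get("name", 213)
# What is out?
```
Trace:
  d={'c': 23, 'y': 38}
  d={'c': 23, 'y': 38}, out=213

Final answer: 213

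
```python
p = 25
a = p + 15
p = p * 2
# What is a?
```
Trace:
  p=25
  p=25, a=40
  p=50, a=40

Final answer: 40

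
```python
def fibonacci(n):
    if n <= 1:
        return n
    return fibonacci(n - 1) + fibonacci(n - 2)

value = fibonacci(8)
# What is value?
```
Call trace (a repeated sub-call is expanded the first time; later identical calls just restate its return value):
fibonacci(n=8)
  fibonacci(n=7)
    fibonacci(n=6)
      fibonacci(n=5)
        fibonacci(n=4)
          fibonacci(n=3)
            fibonacci(n=2)
              fibonacci(n=1)
              -> return 1
              fibonacci(n=0)
              -> return 0
            -> return 1
            fibonacci(n=1)
            -> return 1
          -> return 2
          fibonacci(n=2) -> return 1  (same call as traced above)
        -> return 3
        fibonacci(n=3) -> return 2  (same call as traced above)
      -> return 5
      fibonacci(n=4) -> return 3  (same call as traced above)
    -> return 8
    fibonacci(n=5) -> return 5  (same call as traced above)
  -> return 13
  fibonacci(n=6) -> return 8  (same call as traced above)
-> return 21

Final answer: 21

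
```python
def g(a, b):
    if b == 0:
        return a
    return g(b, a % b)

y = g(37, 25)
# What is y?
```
Call trace:
g(a=37, b=25)
  g(a=25, b=12)
    g(a=12, b=1)
      g(a=1, b=0)
      -> return 1
    -> return 1
  -> return 1
-> return 1

Final answer: 1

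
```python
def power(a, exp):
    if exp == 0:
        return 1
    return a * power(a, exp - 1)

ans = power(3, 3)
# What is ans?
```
Call trace:
power(a=3, exp=3)
  power(a=3, exp=2)
    power(a=3, exp=1)
      power(a=3, exp=0)
      -> return 1
    -> return 3
  -> return 9
-> return 27

Final answer: 27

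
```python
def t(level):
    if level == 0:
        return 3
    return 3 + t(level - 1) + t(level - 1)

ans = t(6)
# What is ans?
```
Call trace (a repeated sub-call is expanded the first time; later identical calls just restate its return value):
t(level=6)
  t(level=5)
    t(level=4)
      t(level=3)
        t(level=2)
          t(level=1)
            t(level=0)
            -> return 3
            t(level=0)
            -> return 3
          -> return 9
          t(level=1) -> return 9  (same call as traced above)
        -> return 21
        t(level=2) -> return 21  (same call as traced above)
      -> return 45
      t(level=3) -> return 45  (same call as traced above)
    -> return 93
    t(level=4) -> return 93  (same call as traced above)
  -> return 189
  t(level=5) -> return 189  (same call as traced above)
-> return 381

Final answer: 381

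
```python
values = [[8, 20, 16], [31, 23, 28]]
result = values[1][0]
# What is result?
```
Trace:
  values=[[8, 20, 16], [31, 23, 28]]
  values=[[8, 20, 16], [31, 23, 28]], result=31

Final answer: 31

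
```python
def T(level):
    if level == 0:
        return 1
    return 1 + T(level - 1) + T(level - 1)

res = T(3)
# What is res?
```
Call trace (a repeated sub-call is expanded the first time; later identical calls just restate its return value):
T(level=3)
  T(level=2)
    T(level=1)
      T(level=0)
      -> return 1
      T(level=0)
      -> return 1
    -> return 3
    T(level=1) -> return 3  (same call as traced above)
  -> return 7
  T(level=2) -> return 7  (same call as traced above)
-> return 15

Final answer: 15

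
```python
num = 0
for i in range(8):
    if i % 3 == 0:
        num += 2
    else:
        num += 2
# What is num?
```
Trace:
  num=0
  num=2, i=0
  num=4, i=1
  num=6, i=2
  num=8, i=3
  num=10, i=4
  num=12, i=5
  num=14, i=6
  num=16, i=7

Final answer: 16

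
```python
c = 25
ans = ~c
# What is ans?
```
Trace:
  c=25
  c=25, ans=-26

Final answer: -26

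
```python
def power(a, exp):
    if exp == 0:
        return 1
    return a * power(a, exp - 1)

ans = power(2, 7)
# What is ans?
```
Call trace:
power(a=2, exp=7)
  power(a=2, exp=6)
    power(a=2, exp=5)
      power(a=2, exp=4)
        power(a=2, exp=3)
          power(a=2, exp=2)
            power(a=2, exp=1)
              power(a=2, exp=0)
              -> return 1
            -> return 2
          -> return 4
        -> return 8
      -> return 16
    -> return 32
  -> return 64
-> return 128

Final answer: 128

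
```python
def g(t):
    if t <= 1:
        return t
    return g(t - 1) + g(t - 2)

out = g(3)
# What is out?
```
Call trace:
g(t=3)
  g(t=2)
    g(t=1)
    -> return 1
    g(t=0)
    -> return 0
  -> return 1
  g(t=1)
  -> return 1
-> return 2

Final answer: 2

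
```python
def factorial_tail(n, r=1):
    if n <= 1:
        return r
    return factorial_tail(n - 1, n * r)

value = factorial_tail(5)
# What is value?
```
Call trace:
factorial_tail(n=5, r=1)
  factorial_tail(n=4, r=5)
    factorial_tail(n=3, r=20)
      factorial_tail(n=2, r=60)
        factorial_tail(n=1, r=120)
        -> return 120
      -> return 120
    -> return 120
  -> return 120
-> return 120

Final answer: 120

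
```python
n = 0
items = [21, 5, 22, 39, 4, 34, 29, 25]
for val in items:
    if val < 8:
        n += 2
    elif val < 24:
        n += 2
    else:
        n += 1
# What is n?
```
Trace:
  n=0
  n=2, val=21
  n=4, val=5
  n=6, val=22
  n=7, val=39
  n=9, val=4
  n=10, val=34
  n=11, val=29
  n=12, val=25

Final answer: 12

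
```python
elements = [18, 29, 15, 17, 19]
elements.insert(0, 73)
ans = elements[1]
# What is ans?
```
Trace:
  elements=[18, 29, 15, 17, 19]
  elements=[73, 18, 29, 15, 17, 19]
  elements=[73, 18, 29, 15, 17, 19], ans=18

Final answer: 18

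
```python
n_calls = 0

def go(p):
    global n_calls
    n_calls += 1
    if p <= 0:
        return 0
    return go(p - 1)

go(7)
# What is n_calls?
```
Call trace:
go(p=7)
  go(p=6)
    go(p=5)
      go(p=4)
        go(p=3)
          go(p=2)
            go(p=1)
              go(p=0)
              -> return 0
            -> return 0
          -> return 0
        -> return 0
      -> return 0
    -> return 0
  -> return 0
-> return 0

n_calls is incremented once per call. go is entered once for each p = 7, 6, 5, 4, 3, 2, 1, 0 (the p <= 0 call returns without recursing), i.e. 7 + 1 calls.
n_calls = 8

Final answer: 8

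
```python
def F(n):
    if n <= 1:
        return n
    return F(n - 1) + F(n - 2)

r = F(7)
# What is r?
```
Call trace (a repeated sub-call is expanded the first time; later identical calls just restate its return value):
F(n=7)
  F(n=6)
    F(n=5)
      F(n=4)
        F(n=3)
          F(n=2)
            F(n=1)
            -> return 1
            F(n=0)
            -> return 0
          -> return 1
          F(n=1)
          -> return 1
        -> return 2
        F(n=2) -> return 1  (same call as traced above)
      -> return 3
      F(n=3) -> return 2  (same call as traced above)
    -> return 5
    F(n=4) -> return 3  (same call as traced above)
  -> return 8
  F(n=5) -> return 5  (same call as traced above)
-> return 13

Final answer: 13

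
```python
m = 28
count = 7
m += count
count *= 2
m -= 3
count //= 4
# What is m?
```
Trace:
  m=28
  m=28, count=7
  m=35, count=7
  m=35, count=14
  m=32, count=14
  m=32, count=3

Final answer: 32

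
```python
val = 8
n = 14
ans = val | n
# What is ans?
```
Trace:
  val=8
  val=8, n=14
  val=8, n=14, ans=14

Final answer: 14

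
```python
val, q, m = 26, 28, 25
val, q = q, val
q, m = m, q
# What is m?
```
Trace:
  val=26, q=28, m=25
  val=28, q=26, m=25
  val=28, q=25, m=26

Final answer: 26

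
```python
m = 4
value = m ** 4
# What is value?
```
Trace:
  m=4
  m=4, value=256

Final answer: 256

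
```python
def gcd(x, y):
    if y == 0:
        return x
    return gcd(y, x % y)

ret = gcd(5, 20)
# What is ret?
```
Call trace:
gcd(x=5, y=20)
  gcd(x=20, y=5)
    gcd(x=5, y=0)
    -> return 5
  -> return 5
-> return 5

Final answer: 5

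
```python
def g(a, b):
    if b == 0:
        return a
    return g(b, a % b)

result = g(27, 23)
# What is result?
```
Call trace:
g(a=27, b=23)
  g(a=23, b=4)
    g(a=4, b=3)
      g(a=3, b=1)
        g(a=1, b=0)
        -> return 1
      -> return 1
    -> return 1
  -> return 1
-> return 1

Final answer: 1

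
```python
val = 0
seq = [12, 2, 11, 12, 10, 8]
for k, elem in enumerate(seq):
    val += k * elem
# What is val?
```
Trace:
  val=0
  val=0, k=0, elem=12
  val=2, k=1, elem=2
  val=24, k=2, elem=11
  val=60, k=3, elem=12
  val=100, k=4, elem=10
  val=140, k=5, elem=8

Final answer: 140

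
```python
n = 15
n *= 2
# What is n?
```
Trace:
  n=15
  n=30

Final answer: 30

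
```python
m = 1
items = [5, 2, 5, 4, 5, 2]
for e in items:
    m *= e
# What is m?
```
Trace:
  m=1
  m=5, e=5
  m=10, e=2
  m=50, e=5
  m=200, e=4
  m=1000, e=5
  m=2000, e=2

Final answer: 2000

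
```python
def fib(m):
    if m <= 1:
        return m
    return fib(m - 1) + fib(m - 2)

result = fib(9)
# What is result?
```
Call trace (a repeated sub-call is expanded the first time; later identical calls just restate its return value):
fib(m=9)
  fib(m=8)
    fib(m=7)
      fib(m=6)
        fib(m=5)
          fib(m=4)
            fib(m=3)
              fib(m=2)
                fib(m=1)
                -> return 1
                fib(m=0)
                -> return 0
              -> return 1
              fib(m=1)
              -> return 1
            -> return 2
            fib(m=2) -> return 1  (same call as traced above)
          -> return 3
          fib(m=3) -> return 2  (same call as traced above)
        -> return 5
        fib(m=4) -> return 3  (same call as traced above)
      -> return 8
      fib(m=5) -> return 5  (same call as traced above)
    -> return 13
    fib(m=6) -> return 8  (same call as traced above)
  -> return 21
  fib(m=7) -> return 13  (same call as traced above)
-> return 34

Final answer: 34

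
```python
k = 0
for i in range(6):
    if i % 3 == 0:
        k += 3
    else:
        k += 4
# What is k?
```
Trace:
  k=0
  k=3, i=0
  k=7, i=1
  k=11, i=2
  k=14, i=3
  k=18, i=4
  k=22, i=5

Final answer: 22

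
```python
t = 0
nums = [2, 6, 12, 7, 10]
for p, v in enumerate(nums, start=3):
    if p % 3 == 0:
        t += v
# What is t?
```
Trace:
  t=0
  t=2, p=3, v=2
  t=2, p=4, v=6
  t=2, p=5, v=12
  t=9, p=6, v=7
  t=9, p=7, v=10

Final answer: 9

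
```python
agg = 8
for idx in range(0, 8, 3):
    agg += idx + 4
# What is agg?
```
Trace:
  agg=8
  agg=12, idx=0
  agg=19, idx=3
  agg=29, idx=6

Final answer: 29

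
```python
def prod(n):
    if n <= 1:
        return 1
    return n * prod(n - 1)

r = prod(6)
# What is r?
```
Call trace:
prod(n=6)
  prod(n=5)
    prod(n=4)
      prod(n=3)
        prod(n=2)
          prod(n=1)
          -> return 1
        -> return 2
      -> return 6
    -> return 24
  -> return 120
-> return 720

Final answer: 720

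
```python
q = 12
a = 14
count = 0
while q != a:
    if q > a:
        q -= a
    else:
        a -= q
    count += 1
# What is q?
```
Trace:
  q=12
  q=12, a=14
  q=12, a=14, count=0
  q=12, a=2, count=1
  q=10, a=2, count=2
  q=8, a=2, count=3
  q=6, a=2, count=4
  q=4, a=2, count=5
  q=2, a=2, count=6

Final answer: 2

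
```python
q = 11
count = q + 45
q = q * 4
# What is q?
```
Trace:
  q=11
  q=11, count=56
  q=44, count=56

Final answer: 44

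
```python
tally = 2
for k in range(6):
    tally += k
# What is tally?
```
Trace:
  tally=2
  tally=2, k=0
  tally=3, k=1
  tally=5, k=2
  tally=8, k=3
  tally=12, k=4
  tally=17, k=5

Final answer: 17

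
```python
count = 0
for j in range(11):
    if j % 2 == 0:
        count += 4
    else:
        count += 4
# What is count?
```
Trace:
  count=0
  count=4, j=0
  count=8, j=1
  count=12, j=2
  count=16, j=3
  count=20, j=4
  count=24, j=5
  count=28, j=6
  count=32, j=7
  count=36, j=8
  count=40, j=9
  count=44, j=10

Final answer: 44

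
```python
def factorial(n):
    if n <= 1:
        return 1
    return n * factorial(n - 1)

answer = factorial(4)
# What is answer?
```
Call trace:
factorial(n=4)
  factorial(n=3)
    factorial(n=2)
      factorial(n=1)
      -> return 1
    -> return 2
  -> return 6
-> return 24

Final answer: 24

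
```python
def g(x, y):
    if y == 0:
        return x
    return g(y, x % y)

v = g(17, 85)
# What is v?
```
Call trace:
g(x=17, y=85)
  g(x=85, y=17)
    g(x=17, y=0)
    -> return 17
  -> return 17
-> return 17

Final answer: 17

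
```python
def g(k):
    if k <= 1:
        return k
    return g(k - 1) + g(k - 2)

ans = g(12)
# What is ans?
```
Call trace (a repeated sub-call is expanded the first time; later identical calls just restate its return value):
g(k=12)
  g(k=11)
    g(k=10)
      g(k=9)
        g(k=8)
          g(k=7)
            g(k=6)
              g(k=5)
                g(k=4)
                  g(k=3)
                    g(k=2)
                      g(k=1)
                      -> return 1
                      g(k=0)
                      -> return 0
                    -> return 1
                    g(k=1)
                    -> return 1
                  -> return 2
                  g(k=2) -> return 1  (same call as traced above)
                -> return 3
                g(k=3) -> return 2  (same call as traced above)
              -> return 5
              g(k=4) -> return 3  (same call as traced above)
            -> return 8
            g(k=5) -> return 5  (same call as traced above)
          -> return 13
          g(k=6) -> return 8  (same call as traced above)
        -> return 21
        g(k=7) -> return 13  (same call as traced above)
      -> return 34
      g(k=8) -> return 21  (same call as traced above)
    -> return 55
    g(k=9) -> return 34  (same call as traced above)
  -> return 89
  g(k=10) -> return 55  (same call as traced above)
-> return 144

Final answer: 144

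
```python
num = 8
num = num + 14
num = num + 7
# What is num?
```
Trace:
  num=8
  num=22
  num=29

Final answer: 29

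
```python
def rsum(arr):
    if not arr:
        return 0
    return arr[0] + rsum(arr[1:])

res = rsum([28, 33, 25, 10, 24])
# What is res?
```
Call trace:
rsum(arr=[28, 33, 25, 10, 24])
  rsum(arr=[33, 25, 10, 24])
    rsum(arr=[25, 10, 24])
      rsum(arr=[10, 24])
        rsum(arr=[24])
          rsum(arr=[])
          -> return 0
        -> return 24
      -> return 34
    -> return 59
  -> return 92
-> return 120

Final answer: 120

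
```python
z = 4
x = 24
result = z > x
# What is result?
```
Trace:
  z=4
  z=4, x=24
  z=4, x=24, result=False

Final answer: False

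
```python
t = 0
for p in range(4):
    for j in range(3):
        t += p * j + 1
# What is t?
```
Trace:
  t=0
  t=1, p=0, j=0
  t=2, p=0, j=1
  t=3, p=0, j=2
  t=4, p=1, j=0
  t=6, p=1, j=1
  t=9, p=1, j=2
  t=10, p=2, j=0
  t=13, p=2, j=1
  t=18, p=2, j=2
  t=19, p=3, j=0
  t=23, p=3, j=1
  t=30, p=3, j=2

Final answer: 30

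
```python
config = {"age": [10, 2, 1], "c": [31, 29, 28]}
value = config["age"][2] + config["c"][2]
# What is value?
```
Trace:
  config={'age': [10, 2, 1], 'c': [31, 29, 28]}
  config={'age': [10, 2, 1], 'c': [31, 29, 28]}, value=29

Final answer: 29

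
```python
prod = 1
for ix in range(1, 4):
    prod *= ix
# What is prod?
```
Trace:
  prod=1
  prod=1, ix=1
  prod=2, ix=2
  prod=6, ix=3

Final answer: 6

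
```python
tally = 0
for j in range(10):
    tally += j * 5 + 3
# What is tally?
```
Trace:
  tally=0
  tally=3, j=0
  tally=11, j=1
  tally=24, j=2
  tally=42, j=3
  tally=65, j=4
  tally=93, j=5
  tally=126, j=6
  tally=164, j=7
  tally=207, j=8
  tally=255, j=9

Final answer: 255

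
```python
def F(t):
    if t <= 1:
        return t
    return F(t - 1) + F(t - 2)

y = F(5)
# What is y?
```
Call trace (a repeated sub-call is expanded the first time; later identical calls just restate its return value):
F(t=5)
  F(t=4)
    F(t=3)
      F(t=2)
        F(t=1)
        -> return 1
        F(t=0)
        -> return 0
      -> return 1
      F(t=1)
      -> return 1
    -> return 2
    F(t=2) -> return 1  (same call as traced above)
  -> return 3
  F(t=3) -> return 2  (same call as traced above)
-> return 5

Final answer: 5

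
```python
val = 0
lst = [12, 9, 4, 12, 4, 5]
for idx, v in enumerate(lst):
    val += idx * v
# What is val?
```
Trace:
  val=0
  val=0, idx=0, v=12
  val=9, idx=1, v=9
  val=17, idx=2, v=4
  val=53, idx=3, v=12
  val=69, idx=4, v=4
  val=94, idx=5, v=5

Final answer: 94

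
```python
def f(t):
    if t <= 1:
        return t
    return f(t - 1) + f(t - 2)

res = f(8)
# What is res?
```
Call trace (a repeated sub-call is expanded the first time; later identical calls just restate its return value):
f(t=8)
  f(t=7)
    f(t=6)
      f(t=5)
        f(t=4)
          f(t=3)
            f(t=2)
              f(t=1)
              -> return 1
              f(t=0)
              -> return 0
            -> return 1
            f(t=1)
            -> return 1
          -> return 2
          f(t=2) -> return 1  (same call as traced above)
        -> return 3
        f(t=3) -> return 2  (same call as traced above)
      -> return 5
      f(t=4) -> return 3  (same call as traced above)
    -> return 8
    f(t=5) -> return 5  (same call as traced above)
  -> return 13
  f(t=6) -> return 8  (same call as traced above)
-> return 21

Final answer: 21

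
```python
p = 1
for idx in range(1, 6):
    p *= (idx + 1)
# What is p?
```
Trace:
  p=1
  p=2, idx=1
  p=6, idx=2
  p=24, idx=3
  p=120, idx=4
  p=720, idx=5

Final answer: 720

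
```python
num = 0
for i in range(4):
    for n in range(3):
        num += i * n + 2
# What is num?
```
Trace:
  num=0
  num=2, i=0, n=0
  num=4, i=0, n=1
  num=6, i=0, n=2
  num=8, i=1, n=0
  num=11, i=1, n=1
  num=15, i=1, n=2
  num=17, i=2, n=0
  num=21, i=2, n=1
  num=27, i=2, n=2
  num=29, i=3, n=0
  num=34, i=3, n=1
  num=42, i=3, n=2

Final answer: 42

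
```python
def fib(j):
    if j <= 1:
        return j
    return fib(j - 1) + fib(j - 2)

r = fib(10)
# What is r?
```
Call trace (a repeated sub-call is expanded the first time; later identical calls just restate its return value):
fib(j=10)
  fib(j=9)
    fib(j=8)
      fib(j=7)
        fib(j=6)
          fib(j=5)
            fib(j=4)
              fib(j=3)
                fib(j=2)
                  fib(j=1)
                  -> return 1
                  fib(j=0)
                  -> return 0
                -> return 1
                fib(j=1)
                -> return 1
              -> return 2
              fib(j=2) -> return 1  (same call as traced above)
            -> return 3
            fib(j=3) -> return 2  (same call as traced above)
          -> return 5
          fib(j=4) -> return 3  (same call as traced above)
        -> return 8
        fib(j=5) -> return 5  (same call as traced above)
      -> return 13
      fib(j=6) -> return 8  (same call as traced above)
    -> return 21
    fib(j=7) -> return 13  (same call as traced above)
  -> return 34
  fib(j=8) -> return 21  (same call as traced above)
-> return 55

Final answer: 55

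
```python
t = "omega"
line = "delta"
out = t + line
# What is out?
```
Trace:
  t='omega'
  t='omega', line='delta'
  t='omega', line='delta', out='omegadelta'

Final answer: 'omegadelta'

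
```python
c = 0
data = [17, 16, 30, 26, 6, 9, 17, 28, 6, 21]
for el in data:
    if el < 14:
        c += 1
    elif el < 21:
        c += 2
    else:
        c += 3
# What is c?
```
Trace:
  c=0
  c=2, el=17
  c=4, el=16
  c=7, el=30
  c=10, el=26
  c=11, el=6
  c=12, el=9
  c=14, el=17
  c=17, el=28
  c=18, el=6
  c=21, el=21

Final answer: 21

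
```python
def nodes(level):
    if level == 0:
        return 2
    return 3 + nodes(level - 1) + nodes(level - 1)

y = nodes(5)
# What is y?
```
Call trace (a repeated sub-call is expanded the first time; later identical calls just restate its return value):
nodes(level=5)
  nodes(level=4)
    nodes(level=3)
      nodes(level=2)
        nodes(level=1)
          nodes(level=0)
          -> return 2
          nodes(level=0)
          -> return 2
        -> return 7
        nodes(level=1) -> return 7  (same call as traced above)
      -> return 17
      nodes(level=2) -> return 17  (same call as traced above)
    -> return 37
    nodes(level=3) -> return 37  (same call as traced above)
  -> return 77
  nodes(level=4) -> return 77  (same call as traced above)
-> return 157

Final answer: 157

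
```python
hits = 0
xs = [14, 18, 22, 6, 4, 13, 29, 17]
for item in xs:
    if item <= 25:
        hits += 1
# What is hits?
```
Trace:
  hits=0
  hits=1, item=14
  hits=2, item=18
  hits=3, item=22
  hits=4, item=6
  hits=5, item=4
  hits=6, item=13
  hits=6, item=29
  hits=7, item=17

Final answer: 7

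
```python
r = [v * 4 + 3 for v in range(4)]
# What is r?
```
Trace:
  v=0
  v=1
  v=2
  v=3
  r=[3, 7, 11, 15]

Final answer: [3, 7, 11, 15]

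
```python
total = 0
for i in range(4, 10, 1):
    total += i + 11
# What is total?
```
Trace:
  total=0
  total=15, i=4
  total=31, i=5
  total=48, i=6
  total=66, i=7
  total=85, i=8
  total=105, i=9

Final answer: 105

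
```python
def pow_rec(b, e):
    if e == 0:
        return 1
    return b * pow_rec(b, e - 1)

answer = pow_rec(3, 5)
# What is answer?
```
Call trace:
pow_rec(b=3, e=5)
  pow_rec(b=3, e=4)
    pow_rec(b=3, e=3)
      pow_rec(b=3, e=2)
        pow_rec(b=3, e=1)
          pow_rec(b=3, e=0)
          -> return 1
        -> return 3
      -> return 9
    -> return 27
  -> return 81
-> return 243

Final answer: 243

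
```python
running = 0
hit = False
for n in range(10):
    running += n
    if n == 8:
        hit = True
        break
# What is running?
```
Trace:
  running=0
  running=0, hit=False
  running=0, hit=False, n=0
  running=1, hit=False, n=1
  running=3, hit=False, n=2
  running=6, hit=False, n=3
  running=10, hit=False, n=4
  running=15, hit=False, n=5
  running=21, hit=False, n=6
  running=28, hit=False, n=7
  running=36, hit=True, n=8

Final answer: 36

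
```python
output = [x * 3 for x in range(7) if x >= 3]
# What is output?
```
Trace:
  x=0
  x=1
  x=2
  x=3
  x=4
  x=5
  x=6
  output=[9, 12, 15, 18]

Final answer: [9, 12, 15, 18]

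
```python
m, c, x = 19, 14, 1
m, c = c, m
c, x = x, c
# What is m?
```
Trace:
  m=19, c=14, x=1
  m=14, c=19, x=1
  m=14, c=1, x=19

Final answer: 14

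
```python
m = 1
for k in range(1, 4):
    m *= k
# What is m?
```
Trace:
  m=1
  m=1, k=1
  m=2, k=2
  m=6, k=3

Final answer: 6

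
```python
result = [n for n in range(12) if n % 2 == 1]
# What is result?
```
Trace:
  n=0
  n=1
  n=2
  n=3
  n=4
  n=5
  n=6
  n=7
  n=8
  n=9
  n=10
  n=11
  result=[1, 3, 5, 7, 9, 11]

Final answer: [1, 3, 5, 7, 9, 11]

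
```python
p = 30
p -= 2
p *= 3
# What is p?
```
Trace:
  p=30
  p=28
  p=84

Final answer: 84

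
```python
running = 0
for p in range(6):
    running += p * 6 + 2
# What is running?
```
Trace:
  running=0
  running=2, p=0
  running=10, p=1
  running=24, p=2
  running=44, p=3
  running=70, p=4
  running=102, p=5

Final answer: 102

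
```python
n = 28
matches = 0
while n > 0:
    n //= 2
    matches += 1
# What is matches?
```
Trace:
  n=28
  n=28, matches=0
  n=14, matches=1
  n=7, matches=2
  n=3, matches=3
  n=1, matches=4
  n=0, matches=5

Final answer: 5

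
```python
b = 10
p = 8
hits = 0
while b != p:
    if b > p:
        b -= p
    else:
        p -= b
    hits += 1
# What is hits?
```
Trace:
  b=10
  b=10, p=8
  b=10, p=8, hits=0
  b=2, p=8, hits=1
  b=2, p=6, hits=2
  b=2, p=4, hits=3
  b=2, p=2, hits=4

Final answer: 4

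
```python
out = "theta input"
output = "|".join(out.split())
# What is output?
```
Trace:
  out='theta input'
  out='theta input', output='theta|input'

Final answer: 'theta|input'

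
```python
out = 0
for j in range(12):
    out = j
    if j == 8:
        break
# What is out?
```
Trace:
  out=0
  out=0, j=0
  out=1, j=1
  out=2, j=2
  out=3, j=3
  out=4, j=4
  out=5, j=5
  out=6, j=6
  out=7, j=7
  out=8, j=8

Final answer: 8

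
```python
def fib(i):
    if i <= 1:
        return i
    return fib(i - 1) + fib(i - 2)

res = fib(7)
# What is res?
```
Call trace (a repeated sub-call is expanded the first time; later identical calls just restate its return value):
fib(i=7)
  fib(i=6)
    fib(i=5)
      fib(i=4)
        fib(i=3)
          fib(i=2)
            fib(i=1)
            -> return 1
            fib(i=0)
            -> return 0
          -> return 1
          fib(i=1)
          -> return 1
        -> return 2
        fib(i=2) -> return 1  (same call as traced above)
      -> return 3
      fib(i=3) -> return 2  (same call as traced above)
    -> return 5
    fib(i=4) -> return 3  (same call as traced above)
  -> return 8
  fib(i=5) -> return 5  (same call as traced above)
-> return 13

Final answer: 13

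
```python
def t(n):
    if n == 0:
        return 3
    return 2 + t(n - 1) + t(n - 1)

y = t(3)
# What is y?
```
Call trace (a repeated sub-call is expanded the first time; later identical calls just restate its return value):
t(n=3)
  t(n=2)
    t(n=1)
      t(n=0)
      -> return 3
      t(n=0)
      -> return 3
    -> return 8
    t(n=1) -> return 8  (same call as traced above)
  -> return 18
  t(n=2) -> return 18  (same call as traced above)
-> return 38

Final answer: 38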